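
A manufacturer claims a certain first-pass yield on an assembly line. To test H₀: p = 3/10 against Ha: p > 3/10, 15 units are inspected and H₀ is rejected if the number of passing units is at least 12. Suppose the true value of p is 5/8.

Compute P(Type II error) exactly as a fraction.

7681591069083/8796093022208

A Type II error is failing to reject when Ha holds: with p = 5/8, β = P(X ≤ 11).
Equivalently, β = 1 − P(X ≥ 12) = 7681591069083/8796093022208.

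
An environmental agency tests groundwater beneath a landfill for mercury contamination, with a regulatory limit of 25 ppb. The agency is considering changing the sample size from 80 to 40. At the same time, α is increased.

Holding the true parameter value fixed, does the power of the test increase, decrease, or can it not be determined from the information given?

Cannot be determined from the information given.

The first change alone would make β increase; the second alone would make β decrease. Which effect dominates depends on the magnitudes, which are not given.
Since power = 1 − β, the effect on power is likewise indeterminate.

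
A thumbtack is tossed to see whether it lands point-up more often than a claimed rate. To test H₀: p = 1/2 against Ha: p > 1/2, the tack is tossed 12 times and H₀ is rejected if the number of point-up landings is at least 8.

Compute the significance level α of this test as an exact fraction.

397/2048

The Type I error probability is α = P(S ≥ 8) computed under H₀, where S ~ Binomial(12, 1/2).
P(S ≥ 8) = [C(12,8) + C(12,9) + C(12,10) + C(12,11) + C(12,12)] / 2^12 = (495 + 220 + 66 + 12 + 1) / 4096 = 794/4096 = 397/2048.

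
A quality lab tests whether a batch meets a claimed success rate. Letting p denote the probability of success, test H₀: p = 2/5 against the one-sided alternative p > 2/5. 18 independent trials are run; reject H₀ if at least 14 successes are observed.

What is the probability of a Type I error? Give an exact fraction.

α = P(reject H₀ | H₀ true) = P(S ≥ 14 | p = 2/5), with S ~ Binomial(18, 2/5).
Summing C(18,j)(2/5)^j(3/5)^{18−j} for j = 14,…,18 gives 976093184/762939453125.

976093184/762939453125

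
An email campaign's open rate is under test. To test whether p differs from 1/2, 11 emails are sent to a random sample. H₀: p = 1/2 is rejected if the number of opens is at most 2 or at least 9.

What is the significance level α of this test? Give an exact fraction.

67/1024

α = P(K ≤ 2 or K ≥ 9 | p = 1/2), K ~ Binomial(11, 1/2).
By symmetry, α = 2·P(K ≤ 2) = 2·(1 + 11 + 55)/2048 = 134/2048 = 67/1024.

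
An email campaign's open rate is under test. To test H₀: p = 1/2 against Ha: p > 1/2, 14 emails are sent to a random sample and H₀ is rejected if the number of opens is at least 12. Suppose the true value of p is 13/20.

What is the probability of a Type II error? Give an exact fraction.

A Type II error is failing to reject when Ha holds: with p = 13/20, β = P(S ≤ 11).
Summing C(14,j)·(13/20)^j·(7/20)^{14-j} for j = 0..11 gives 750447350803558569/819200000000000000.

750447350803558569/819200000000000000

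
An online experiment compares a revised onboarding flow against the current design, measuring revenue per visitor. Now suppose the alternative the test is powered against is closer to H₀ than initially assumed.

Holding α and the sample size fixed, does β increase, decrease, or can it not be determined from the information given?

A smaller departure from H₀ means the test statistic under Ha is distributed closer to where it would be under H₀; rejection becomes less likely.

It increases.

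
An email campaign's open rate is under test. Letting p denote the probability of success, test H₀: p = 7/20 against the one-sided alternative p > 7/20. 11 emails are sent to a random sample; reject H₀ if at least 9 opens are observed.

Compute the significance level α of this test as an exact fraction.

83491612883/40960000000000

Under H₀, X ~ Binomial(11, 7/20), and α = P(X ≥ 9).
Adding the binomial terms for j = 9 through 11 with p = 7/20 yields 83491612883/40960000000000.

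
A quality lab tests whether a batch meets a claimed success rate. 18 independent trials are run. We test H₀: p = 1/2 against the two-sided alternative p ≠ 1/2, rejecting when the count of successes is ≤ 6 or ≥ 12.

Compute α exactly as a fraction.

7795/32768

The significance level is the null-hypothesis probability of the rejection region {≤6} ∪ {≥12}.
Each tail has probability (1 + 18 + 153 + 816 + 3060 + 8568 + 18564)/262144; doubling gives α = 62360/262144 = 7795/32768.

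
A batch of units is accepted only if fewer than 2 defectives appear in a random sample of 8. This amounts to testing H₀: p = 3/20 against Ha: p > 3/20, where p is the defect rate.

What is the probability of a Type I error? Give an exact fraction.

8776114407/25600000000

Under H₀, X ~ Binomial(8, 3/20); the Type I error rate is P(X ≥ 2).
Via the complement, α = 1 − Σ_{j=0}^{1} C(8,j)(3/20)^j(17/20)^{8-j} = 8776114407/25600000000.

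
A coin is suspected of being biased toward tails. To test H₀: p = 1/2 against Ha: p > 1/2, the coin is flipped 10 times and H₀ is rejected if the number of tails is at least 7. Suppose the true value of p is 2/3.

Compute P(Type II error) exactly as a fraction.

Under the alternative p = 2/3, Y ~ Binomial(10, 2/3); β is the probability the test does not reject, P(Y < 7).
Adding the binomial probabilities P(Y=0)+…+P(Y=6) at p = 2/3 gives 8675/19683.

8675/19683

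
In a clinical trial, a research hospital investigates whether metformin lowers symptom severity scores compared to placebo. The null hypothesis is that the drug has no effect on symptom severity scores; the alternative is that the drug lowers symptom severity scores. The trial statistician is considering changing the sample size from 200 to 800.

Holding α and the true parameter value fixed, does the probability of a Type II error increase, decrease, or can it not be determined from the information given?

It decreases.

Increasing n separates the H₀ and Ha sampling distributions, so under Ha fewer outcomes land in the acceptance region.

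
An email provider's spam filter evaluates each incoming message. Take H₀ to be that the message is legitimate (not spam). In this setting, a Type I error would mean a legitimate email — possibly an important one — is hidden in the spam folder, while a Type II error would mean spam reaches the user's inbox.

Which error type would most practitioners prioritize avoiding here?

The Type I consequence (a legitimate email — possibly an important one — is hidden in the spam folder) is more severe than the Type II consequence (spam reaches the user's inbox).

Type I error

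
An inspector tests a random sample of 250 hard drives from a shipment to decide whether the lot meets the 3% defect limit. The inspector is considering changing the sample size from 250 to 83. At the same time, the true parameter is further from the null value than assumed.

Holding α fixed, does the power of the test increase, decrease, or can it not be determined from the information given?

The first change alone would make β increase; the second alone would make β decrease. Which effect dominates depends on the magnitudes, which are not given.
Since power = 1 − β, the effect on power is likewise indeterminate.

Cannot be determined from the information given.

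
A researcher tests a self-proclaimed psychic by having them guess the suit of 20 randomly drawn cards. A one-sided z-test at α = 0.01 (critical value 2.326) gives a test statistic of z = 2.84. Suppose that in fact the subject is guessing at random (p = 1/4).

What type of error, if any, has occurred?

Type I error

The conventional null hypothesis is that the subject is guessing at random (p = 1/4).
Since z = 2.84 > z* = 2.326, H₀ is rejected.
H₀ is true (actually the subject is guessing at random (p = 1/4)).
Rejecting a true H₀ is a Type I error.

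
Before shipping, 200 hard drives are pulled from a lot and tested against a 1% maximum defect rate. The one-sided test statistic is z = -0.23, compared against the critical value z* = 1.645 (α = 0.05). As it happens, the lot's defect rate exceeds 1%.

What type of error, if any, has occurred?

Type II error

The conventional null hypothesis is that the lot's defect rate is 1% (within specification).
Since z = -0.23 ≤ z* = 1.645, H₀ is not rejected.
H₀ is false (actually the lot's defect rate exceeds 1%).
Failing to reject a false H₀ is a Type II error.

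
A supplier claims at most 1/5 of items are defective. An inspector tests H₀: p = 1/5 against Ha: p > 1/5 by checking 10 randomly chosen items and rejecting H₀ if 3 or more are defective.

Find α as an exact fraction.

3146489/9765625

The significance level is the probability, assuming p = 1/5, of seeing 3 or more defectives in 10 draws.
Computing the lower-tail complement: 1 − 6619136/9765625 = 3146489/9765625.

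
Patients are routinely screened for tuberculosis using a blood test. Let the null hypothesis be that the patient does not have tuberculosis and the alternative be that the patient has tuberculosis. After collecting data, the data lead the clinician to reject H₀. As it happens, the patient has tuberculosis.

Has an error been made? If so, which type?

No error — this is a correct decision.

The test rejected a false H₀ — the decision matches the true state.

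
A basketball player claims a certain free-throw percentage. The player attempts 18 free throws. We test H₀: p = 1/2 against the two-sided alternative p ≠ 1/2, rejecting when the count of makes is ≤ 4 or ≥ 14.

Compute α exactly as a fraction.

253/8192

α = P(S ≤ 4 or S ≥ 14 | p = 1/2), S ~ Binomial(18, 1/2).
The two tails are symmetric, so α = 2·(1 + 18 + 153 + 816 + 3060)/2^18 = 8096/262144 = 253/8192.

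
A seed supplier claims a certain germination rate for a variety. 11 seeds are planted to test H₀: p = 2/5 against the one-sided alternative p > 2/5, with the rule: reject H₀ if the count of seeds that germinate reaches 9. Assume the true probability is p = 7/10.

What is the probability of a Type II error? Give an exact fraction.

Under the alternative p = 7/10, S ~ Binomial(11, 7/10); β is the probability the test does not reject, P(S < 9).
Summing C(11,j)·(7/10)^j·(3/10)^{11-j} for j = 0..8 gives 2749038183/4000000000.

2749038183/4000000000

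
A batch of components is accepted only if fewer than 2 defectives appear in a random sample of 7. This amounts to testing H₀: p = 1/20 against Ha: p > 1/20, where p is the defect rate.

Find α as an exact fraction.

α = P(reject H₀ | H₀ true) = P(K ≥ 2 | p = 1/20), K ~ Binomial(7, 1/20).
α = 1 − P(K ≤ 1) = 1 − 611596453/640000000 = 28403547/640000000.

28403547/640000000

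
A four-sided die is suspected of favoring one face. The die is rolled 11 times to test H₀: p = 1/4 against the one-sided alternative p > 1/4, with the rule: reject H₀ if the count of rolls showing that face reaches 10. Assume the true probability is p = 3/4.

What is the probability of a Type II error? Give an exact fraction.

Under the alternative p = 3/4, S ~ Binomial(11, 3/4); β is the probability the test does not reject, P(S < 10).
Equivalently, β = 1 − P(S ≥ 10) = 1683809/2097152.

1683809/2097152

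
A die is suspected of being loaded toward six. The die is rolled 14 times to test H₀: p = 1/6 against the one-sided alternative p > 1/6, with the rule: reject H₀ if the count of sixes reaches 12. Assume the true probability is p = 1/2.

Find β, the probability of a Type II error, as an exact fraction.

Under the alternative p = 1/2, Y ~ Binomial(14, 1/2); β is the probability the test does not reject, P(Y < 12).
Summing C(14,j)·(1/2)^j·(1/2)^{14-j} for j = 0..11 gives 8139/8192.

8139/8192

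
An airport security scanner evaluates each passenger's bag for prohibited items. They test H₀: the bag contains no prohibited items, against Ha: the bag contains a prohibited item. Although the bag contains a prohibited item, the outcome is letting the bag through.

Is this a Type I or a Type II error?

Type II error

'Letting the bag through' corresponds to failing to reject H₀.
H₀ was not rejected but H₀ is false — a Type II error (false negative).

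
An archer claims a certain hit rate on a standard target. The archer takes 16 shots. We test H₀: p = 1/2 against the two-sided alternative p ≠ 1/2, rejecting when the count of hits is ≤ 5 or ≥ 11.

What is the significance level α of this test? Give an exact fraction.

The significance level is the null-hypothesis probability of the rejection region {≤5} ∪ {≥11}.
By symmetry, α = 2·P(X ≤ 5) = 2·(1 + 16 + 120 + 560 + 1820 + 4368)/65536 = 13770/65536 = 6885/32768.

6885/32768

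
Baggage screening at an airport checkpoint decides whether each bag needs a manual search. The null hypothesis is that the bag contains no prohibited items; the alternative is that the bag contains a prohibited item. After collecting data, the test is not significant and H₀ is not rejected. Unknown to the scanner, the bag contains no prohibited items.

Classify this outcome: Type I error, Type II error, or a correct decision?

The test retained a true H₀ — the decision matches the true state.

Neither — the decision is correct.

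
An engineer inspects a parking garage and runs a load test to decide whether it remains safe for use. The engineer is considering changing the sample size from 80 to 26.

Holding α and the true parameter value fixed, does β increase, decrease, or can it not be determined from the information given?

It increases.

Reducing n widens both sampling distributions, so the test has less ability to distinguish Ha from H₀.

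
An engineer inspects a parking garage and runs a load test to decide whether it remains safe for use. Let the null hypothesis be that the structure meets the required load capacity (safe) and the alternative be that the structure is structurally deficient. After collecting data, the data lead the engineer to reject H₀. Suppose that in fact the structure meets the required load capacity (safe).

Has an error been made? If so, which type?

Type I error

H₀ was rejected, but H₀ is actually true.
Rejecting a true null hypothesis is a Type I error (false positive).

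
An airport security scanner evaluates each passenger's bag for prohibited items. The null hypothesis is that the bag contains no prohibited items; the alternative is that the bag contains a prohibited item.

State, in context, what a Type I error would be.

A Type I error is rejecting H₀ when H₀ is true.
Here that means flagging the bag for a manual search when actually the bag contains no prohibited items.

A Type I error would mean concluding that the bag contains a prohibited item when in fact the bag contains no prohibited items.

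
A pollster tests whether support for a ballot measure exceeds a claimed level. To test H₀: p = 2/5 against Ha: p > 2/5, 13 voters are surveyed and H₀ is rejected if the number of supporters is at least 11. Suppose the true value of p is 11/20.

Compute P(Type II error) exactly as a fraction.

39857841016429707/40960000000000000

A Type II error is failing to reject when Ha holds: with p = 11/20, β = P(Y ≤ 10).
Adding the binomial probabilities P(Y=0)+…+P(Y=10) at p = 11/20 gives 39857841016429707/40960000000000000.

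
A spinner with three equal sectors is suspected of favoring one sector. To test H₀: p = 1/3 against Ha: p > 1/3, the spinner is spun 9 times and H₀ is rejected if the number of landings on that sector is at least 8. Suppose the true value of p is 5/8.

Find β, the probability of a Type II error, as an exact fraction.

3803679/4194304

β = P(fail to reject H₀ | Ha true) = P(X ≤ 7 | p = 5/8), X ~ Binomial(9, 5/8).
Adding the binomial probabilities P(X=0)+…+P(X=7) at p = 5/8 gives 3803679/4194304.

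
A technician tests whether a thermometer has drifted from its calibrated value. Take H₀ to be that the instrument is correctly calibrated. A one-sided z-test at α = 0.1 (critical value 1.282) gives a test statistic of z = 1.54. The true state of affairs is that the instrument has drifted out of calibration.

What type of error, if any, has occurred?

Neither — the decision is correct.

Since z = 1.54 > z* = 1.282, H₀ is rejected.
H₀ is false (actually the instrument has drifted out of calibration).
The decision matches the true state — no error.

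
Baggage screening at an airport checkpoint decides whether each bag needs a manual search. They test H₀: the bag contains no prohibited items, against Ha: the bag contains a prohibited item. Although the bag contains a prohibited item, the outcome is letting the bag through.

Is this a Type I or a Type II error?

'Letting the bag through' corresponds to failing to reject H₀.
H₀ was not rejected but H₀ is false — a Type II error (false negative).

Type II error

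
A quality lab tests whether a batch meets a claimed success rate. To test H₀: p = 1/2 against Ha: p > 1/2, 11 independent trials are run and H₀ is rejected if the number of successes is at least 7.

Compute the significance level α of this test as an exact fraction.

α = P(reject H₀ | H₀ true) = P(X ≥ 7 | p = 1/2), with X ~ Binomial(11, 1/2).
Summing the upper tail: (330 + 165 + 55 + 11 + 1) / 2^11 = 562/2048 = 281/1024.

281/1024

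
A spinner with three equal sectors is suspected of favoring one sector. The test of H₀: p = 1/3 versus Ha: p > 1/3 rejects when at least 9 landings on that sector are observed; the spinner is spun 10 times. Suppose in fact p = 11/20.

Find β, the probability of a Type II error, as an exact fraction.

Under the alternative p = 11/20, K ~ Binomial(10, 11/20); β is the probability the test does not reject, P(K < 9).
Summing C(10,j)·(11/20)^j·(9/20)^{10-j} for j = 0..8 gives 10001847283209/10240000000000.

10001847283209/10240000000000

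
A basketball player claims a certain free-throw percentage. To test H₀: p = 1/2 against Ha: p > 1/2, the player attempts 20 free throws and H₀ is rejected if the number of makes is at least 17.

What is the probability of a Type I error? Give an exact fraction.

α = P(reject H₀ | H₀ true) = P(Y ≥ 17 | p = 1/2), with Y ~ Binomial(20, 1/2).
Summing the upper tail: (1140 + 190 + 20 + 1) / 2^20 = 1351/1048576.

1351/1048576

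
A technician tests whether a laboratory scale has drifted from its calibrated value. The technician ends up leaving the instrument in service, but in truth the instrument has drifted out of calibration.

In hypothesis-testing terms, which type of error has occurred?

The null hypothesis here is that the instrument is correctly calibrated.
'Leaving the instrument in service' corresponds to failing to reject H₀.
H₀ was not rejected but H₀ is false — a Type II error (false negative).

Type II error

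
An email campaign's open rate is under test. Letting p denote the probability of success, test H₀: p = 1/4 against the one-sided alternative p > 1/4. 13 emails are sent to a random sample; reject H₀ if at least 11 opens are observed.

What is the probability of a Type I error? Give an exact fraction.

α = P(reject H₀ | H₀ true) = P(S ≥ 11 | p = 1/4), with S ~ Binomial(13, 1/4).
P(S ≥ 11) = Σ_{j=11}^{13} C(13,j)·(1/4)^j·(3/4)^{13-j} = 371/33554432.

371/33554432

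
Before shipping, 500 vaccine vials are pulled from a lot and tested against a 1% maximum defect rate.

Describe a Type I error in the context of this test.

A Type I error would mean concluding that the lot's defect rate exceeds 1% when in fact the lot's defect rate is 1% (within specification).

With the conventional null hypothesis that the lot's defect rate is 1% (within specification):
A Type I error is rejecting H₀ when H₀ is true.
Here that means rejecting the lot and scrapping or reworking it when actually the lot's defect rate is 1% (within specification).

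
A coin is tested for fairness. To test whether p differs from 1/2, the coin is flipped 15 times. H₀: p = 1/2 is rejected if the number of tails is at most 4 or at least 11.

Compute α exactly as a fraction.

The significance level is the null-hypothesis probability of the rejection region {≤4} ∪ {≥11}.
By symmetry, α = 2·P(S ≤ 4) = 2·(1 + 15 + 105 + 455 + 1365)/32768 = 3882/32768 = 1941/16384.

1941/16384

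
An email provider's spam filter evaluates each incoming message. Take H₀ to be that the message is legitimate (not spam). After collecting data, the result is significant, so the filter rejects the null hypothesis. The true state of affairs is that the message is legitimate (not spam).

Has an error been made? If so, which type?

Type I error

H₀ was rejected, but H₀ is actually true.
Rejecting a true null hypothesis is a Type I error (false positive).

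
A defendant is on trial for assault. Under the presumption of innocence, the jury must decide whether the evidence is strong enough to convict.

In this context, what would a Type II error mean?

A Type II error would mean concluding that the defendant is innocent (or at least failing to establish that the defendant is guilty) when in fact the defendant is guilty.

With the conventional null hypothesis that the defendant is innocent:
A Type II error is failing to reject H₀ when H₀ is false.
Here that means acquitting the defendant when actually the defendant is guilty.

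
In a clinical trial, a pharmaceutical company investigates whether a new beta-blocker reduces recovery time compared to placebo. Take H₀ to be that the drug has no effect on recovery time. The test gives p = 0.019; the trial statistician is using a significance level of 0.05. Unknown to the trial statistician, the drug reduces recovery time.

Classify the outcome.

No error — this is a correct decision.

Since p = 0.019 < α = 0.05, H₀ is rejected.
H₀ is false (actually the drug reduces recovery time).
The decision matches the true state — no error.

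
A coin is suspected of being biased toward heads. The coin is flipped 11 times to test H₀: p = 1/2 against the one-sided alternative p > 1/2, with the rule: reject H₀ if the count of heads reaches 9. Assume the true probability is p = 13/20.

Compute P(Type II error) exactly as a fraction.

A Type II error is failing to reject when Ha holds: with p = 13/20, β = P(Y ≤ 8).
Equivalently, β = 1 − P(Y ≥ 9) = 32762721984671/40960000000000.

32762721984671/40960000000000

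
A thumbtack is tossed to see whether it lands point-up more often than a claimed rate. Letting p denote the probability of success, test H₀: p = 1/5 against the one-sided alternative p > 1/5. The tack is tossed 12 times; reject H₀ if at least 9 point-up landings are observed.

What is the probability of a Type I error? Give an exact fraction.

Under H₀, S ~ Binomial(12, 1/5), and α = P(S ≥ 9).
P(S ≥ 9) = Σ_{j=9}^{12} C(12,j)·(1/5)^j·(4/5)^{12-j} = 3037/48828125.

3037/48828125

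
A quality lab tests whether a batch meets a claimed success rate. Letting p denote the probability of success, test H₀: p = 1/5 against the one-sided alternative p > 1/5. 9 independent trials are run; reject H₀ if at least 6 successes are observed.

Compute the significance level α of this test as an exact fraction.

The Type I error probability is α = P(Y ≥ 6) computed under H₀, where Y ~ Binomial(9, 1/5).
P(Y ≥ 6) = Σ_{j=6}^{9} C(9,j)·(1/5)^j·(4/5)^{9-j} = 5989/1953125.

5989/1953125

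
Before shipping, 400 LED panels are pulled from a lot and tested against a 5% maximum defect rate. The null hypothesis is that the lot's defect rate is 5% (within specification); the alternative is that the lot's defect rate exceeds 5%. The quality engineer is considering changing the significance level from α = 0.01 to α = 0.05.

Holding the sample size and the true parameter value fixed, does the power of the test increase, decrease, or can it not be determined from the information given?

With a larger α the critical value moves toward the center, so more of the Ha sampling distribution lies in the rejection region.
Since power = 1 − β and β decreases, power increases.

It increases.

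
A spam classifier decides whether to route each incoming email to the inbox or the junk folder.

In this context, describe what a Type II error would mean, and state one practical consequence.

A Type II error would mean concluding that the message is legitimate (not spam) (or at least failing to establish that the message is spam) when in fact the message is spam. Consequence: spam reaches the user's inbox.

With the conventional null hypothesis that the message is legitimate (not spam):
A Type II error is failing to reject H₀ when H₀ is false.
Here that means delivering the message to the inbox when actually the message is spam.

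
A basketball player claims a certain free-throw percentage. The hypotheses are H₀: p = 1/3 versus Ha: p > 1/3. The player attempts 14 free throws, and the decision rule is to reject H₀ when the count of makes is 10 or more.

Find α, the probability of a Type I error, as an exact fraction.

Under H₀, S ~ Binomial(14, 1/3), and α = P(S ≥ 10).
P(S ≥ 10) = Σ_{j=10}^{14} C(14,j)·(1/3)^j·(2/3)^{14-j} = 19321/4782969.

19321/4782969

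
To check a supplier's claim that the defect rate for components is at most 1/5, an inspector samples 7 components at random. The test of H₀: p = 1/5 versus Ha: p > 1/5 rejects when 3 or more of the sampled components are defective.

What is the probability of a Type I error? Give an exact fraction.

Under H₀, X ~ Binomial(7, 1/5); the Type I error rate is P(X ≥ 3).
α = 1 − P(X ≤ 2) = 1 − 13312/15625 = 2313/15625.

2313/15625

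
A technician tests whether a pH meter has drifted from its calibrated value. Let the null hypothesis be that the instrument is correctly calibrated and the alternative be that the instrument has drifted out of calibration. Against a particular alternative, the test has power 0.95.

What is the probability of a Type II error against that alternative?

Power = 1 − β, so β = 1 − 0.95 = 0.05.

0.05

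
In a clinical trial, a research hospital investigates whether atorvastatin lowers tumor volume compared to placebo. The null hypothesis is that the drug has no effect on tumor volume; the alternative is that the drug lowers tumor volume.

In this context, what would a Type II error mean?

A Type II error is failing to reject H₀ when H₀ is false.
Here that means concluding there is insufficient evidence that the drug works when actually the drug lowers tumor volume.

A Type II error would mean concluding that the drug has no effect on tumor volume (or at least failing to establish that the drug lowers tumor volume) when in fact the drug lowers tumor volume.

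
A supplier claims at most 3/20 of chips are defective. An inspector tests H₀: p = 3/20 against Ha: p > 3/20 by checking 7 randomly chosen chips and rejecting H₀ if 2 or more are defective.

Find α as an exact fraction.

The significance level is the probability, assuming p = 3/20, of seeing 2 or more defectives in 7 draws.
α = 1 − P(K ≤ 1) = 1 − 458613811/640000000 = 181386189/640000000.

181386189/640000000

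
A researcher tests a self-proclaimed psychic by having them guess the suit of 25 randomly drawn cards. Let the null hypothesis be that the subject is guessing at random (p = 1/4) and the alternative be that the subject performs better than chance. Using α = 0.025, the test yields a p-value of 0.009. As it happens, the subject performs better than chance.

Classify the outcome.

Since p = 0.009 < α = 0.025, H₀ is rejected.
H₀ is false (actually the subject performs better than chance).
The decision matches the true state — no error.

No error (correct decision).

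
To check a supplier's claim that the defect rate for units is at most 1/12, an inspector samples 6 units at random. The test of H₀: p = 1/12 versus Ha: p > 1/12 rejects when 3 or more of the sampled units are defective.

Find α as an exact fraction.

14251/1492992

The significance level is the probability, assuming p = 1/12, of seeing 3 or more defectives in 6 draws.
α = 1 − P(Y ≤ 2) = 1 − 1478741/1492992 = 14251/1492992.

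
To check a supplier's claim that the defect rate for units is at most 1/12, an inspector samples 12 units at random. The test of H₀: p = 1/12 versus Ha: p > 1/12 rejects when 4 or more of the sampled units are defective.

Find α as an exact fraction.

Under H₀, X ~ Binomial(12, 1/12); the Type I error rate is P(X ≥ 4).
Via the complement, α = 1 − Σ_{j=0}^{3} C(12,j)(1/12)^j(11/12)^{12-j} = 41104502839/2972033482752.

41104502839/2972033482752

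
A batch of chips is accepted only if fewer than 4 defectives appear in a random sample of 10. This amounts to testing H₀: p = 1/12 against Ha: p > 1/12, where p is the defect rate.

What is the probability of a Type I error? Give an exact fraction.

α = P(reject H₀ | H₀ true) = P(S ≥ 4 | p = 1/12), S ~ Binomial(10, 1/12).
Computing the lower-tail complement: 1 − 5125125973/5159780352 = 34654379/5159780352.

34654379/5159780352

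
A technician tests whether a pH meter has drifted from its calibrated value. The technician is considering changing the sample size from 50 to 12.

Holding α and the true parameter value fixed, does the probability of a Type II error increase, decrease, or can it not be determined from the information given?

It increases.

A smaller sample increases the standard error, so the sampling distributions under H₀ and Ha overlap more.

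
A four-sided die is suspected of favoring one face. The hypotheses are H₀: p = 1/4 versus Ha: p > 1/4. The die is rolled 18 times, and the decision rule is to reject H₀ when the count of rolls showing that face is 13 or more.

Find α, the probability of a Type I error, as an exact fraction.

α = P(reject H₀ | H₀ true) = P(S ≥ 13 | p = 1/4), with S ~ Binomial(18, 1/4).
Summing C(18,j)(1/4)^j(3/4)^{18−j} for j = 13,…,18 gives 588337/17179869184.

588337/17179869184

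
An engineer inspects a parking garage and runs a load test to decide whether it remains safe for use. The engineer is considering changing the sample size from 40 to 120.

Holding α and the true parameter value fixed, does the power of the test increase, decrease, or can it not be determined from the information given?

More data shrinks sampling variability; the test statistic under Ha concentrates further from the null value, making rejection more likely.
Since power = 1 − β and β decreases, power increases.

It increases.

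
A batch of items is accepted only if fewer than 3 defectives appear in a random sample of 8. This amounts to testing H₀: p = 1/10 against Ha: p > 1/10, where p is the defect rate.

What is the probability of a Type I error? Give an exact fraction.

α = P(reject H₀ | H₀ true) = P(Y ≥ 3 | p = 1/10), Y ~ Binomial(8, 1/10).
α = 1 − P(Y ≤ 2) = 1 − 96190821/100000000 = 3809179/100000000.

3809179/100000000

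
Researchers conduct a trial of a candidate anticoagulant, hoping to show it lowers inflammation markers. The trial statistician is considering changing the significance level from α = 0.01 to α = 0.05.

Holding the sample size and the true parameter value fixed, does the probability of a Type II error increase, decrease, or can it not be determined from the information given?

It decreases.

A larger α widens the rejection region, so when the alternative is true more outcomes lead to rejection — failing to reject becomes less likely.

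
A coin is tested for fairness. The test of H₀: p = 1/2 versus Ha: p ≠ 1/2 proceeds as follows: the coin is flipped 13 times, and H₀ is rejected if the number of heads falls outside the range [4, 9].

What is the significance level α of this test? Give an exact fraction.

189/2048

α = P(X ≤ 3 or X ≥ 10 | p = 1/2), X ~ Binomial(13, 1/2).
By symmetry, α = 2·P(X ≤ 3) = 2·(1 + 13 + 78 + 286)/8192 = 756/8192 = 189/2048.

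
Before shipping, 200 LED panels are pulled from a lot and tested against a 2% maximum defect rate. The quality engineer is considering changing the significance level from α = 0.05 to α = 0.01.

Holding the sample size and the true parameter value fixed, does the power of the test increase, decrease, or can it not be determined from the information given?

Lowering α raises the bar for rejection; under Ha, the test now fails to reject on outcomes it previously would have rejected.
Since power = 1 − β and β increases, power decreases.

It decreases.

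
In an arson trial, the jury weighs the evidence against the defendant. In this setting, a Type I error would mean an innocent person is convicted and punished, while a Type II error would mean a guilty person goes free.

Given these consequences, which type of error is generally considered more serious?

The Type I consequence (an innocent person is convicted and punished) is more severe than the Type II consequence (a guilty person goes free).

Type I error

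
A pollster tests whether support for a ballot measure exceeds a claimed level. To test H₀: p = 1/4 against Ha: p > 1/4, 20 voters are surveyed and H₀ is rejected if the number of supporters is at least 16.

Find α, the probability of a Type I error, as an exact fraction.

α = P(reject H₀ | H₀ true) = P(X ≥ 16 | p = 1/4), with X ~ Binomial(20, 1/4).
Adding the binomial terms for j = 16 through 20 with p = 1/4 yields 106249/274877906944.

106249/274877906944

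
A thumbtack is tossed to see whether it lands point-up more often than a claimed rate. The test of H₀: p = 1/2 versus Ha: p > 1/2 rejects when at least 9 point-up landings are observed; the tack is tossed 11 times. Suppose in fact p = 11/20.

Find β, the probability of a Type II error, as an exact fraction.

A Type II error is failing to reject when Ha holds: with p = 11/20, β = P(S ≤ 8).
Adding the binomial probabilities P(S=0)+…+P(S=8) at p = 11/20 gives 38288445266097/40960000000000.

38288445266097/40960000000000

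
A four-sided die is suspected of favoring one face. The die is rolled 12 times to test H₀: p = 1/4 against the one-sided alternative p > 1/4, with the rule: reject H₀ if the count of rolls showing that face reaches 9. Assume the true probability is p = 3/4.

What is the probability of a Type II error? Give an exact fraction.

5892517/16777216

Under the alternative p = 3/4, S ~ Binomial(12, 3/4); β is the probability the test does not reject, P(S < 9).
Summing C(12,j)·(3/4)^j·(1/4)^{12-j} for j = 0..8 gives 5892517/16777216.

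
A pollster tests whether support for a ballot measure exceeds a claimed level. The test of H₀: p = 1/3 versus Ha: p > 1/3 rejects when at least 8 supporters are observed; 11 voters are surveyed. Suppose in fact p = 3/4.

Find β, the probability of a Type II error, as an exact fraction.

Under the alternative p = 3/4, S ~ Binomial(11, 3/4); β is the probability the test does not reject, P(S < 8).
Adding the binomial probabilities P(S=0)+…+P(S=7) at p = 3/4 gives 150311/524288.

150311/524288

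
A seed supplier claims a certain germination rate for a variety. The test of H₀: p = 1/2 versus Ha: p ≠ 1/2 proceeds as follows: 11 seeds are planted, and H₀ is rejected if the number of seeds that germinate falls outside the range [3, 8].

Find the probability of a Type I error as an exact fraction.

Under H₀, S ~ Binomial(11, 1/2); α is the probability of landing in either tail, P(S ≤ 2) + P(S ≥ 9).
The two tails are symmetric, so α = 2·(1 + 11 + 55)/2^11 = 134/2048 = 67/1024.

67/1024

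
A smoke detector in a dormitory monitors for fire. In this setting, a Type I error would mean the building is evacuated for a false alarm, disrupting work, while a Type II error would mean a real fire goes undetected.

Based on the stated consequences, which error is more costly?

The Type II consequence (a real fire goes undetected) is more severe than the Type I consequence (the building is evacuated for a false alarm, disrupting work).

Type II error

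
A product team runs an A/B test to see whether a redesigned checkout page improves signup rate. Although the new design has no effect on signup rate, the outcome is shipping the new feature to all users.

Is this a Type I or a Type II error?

Type I error

The null hypothesis here is that the new design has no effect on signup rate.
'Shipping the new feature to all users' corresponds to rejecting H₀.
H₀ was rejected but H₀ is true — a Type I error (false positive).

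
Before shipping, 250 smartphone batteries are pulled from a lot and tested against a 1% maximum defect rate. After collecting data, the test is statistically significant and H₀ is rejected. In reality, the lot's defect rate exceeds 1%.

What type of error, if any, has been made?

The conventional null hypothesis here is that the lot's defect rate is 1% (within specification).
The test rejected a false H₀ — the decision matches the true state.

No error (correct decision).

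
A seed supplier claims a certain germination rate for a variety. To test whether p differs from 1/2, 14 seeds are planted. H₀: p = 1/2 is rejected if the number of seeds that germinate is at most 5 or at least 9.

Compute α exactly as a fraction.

3473/8192

Under H₀, K ~ Binomial(14, 1/2); α is the probability of landing in either tail, P(K ≤ 5) + P(K ≥ 9).
The two tails are symmetric, so α = 2·(1 + 14 + 91 + 364 + 1001 + 2002)/2^14 = 6946/16384 = 3473/8192.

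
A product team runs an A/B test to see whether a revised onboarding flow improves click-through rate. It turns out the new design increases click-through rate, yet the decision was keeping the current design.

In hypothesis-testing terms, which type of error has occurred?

Type II error

The null hypothesis here is that the new design has no effect on click-through rate.
'Keeping the current design' corresponds to failing to reject H₀.
H₀ was not rejected but H₀ is false — a Type II error (false negative).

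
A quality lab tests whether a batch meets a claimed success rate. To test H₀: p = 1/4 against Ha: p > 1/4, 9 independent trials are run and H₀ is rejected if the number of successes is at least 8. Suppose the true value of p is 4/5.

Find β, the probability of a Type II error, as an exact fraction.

β = P(fail to reject H₀ | Ha true) = P(Y ≤ 7 | p = 4/5), Y ~ Binomial(9, 4/5).
Equivalently, β = 1 − P(Y ≥ 8) = 1101157/1953125.

1101157/1953125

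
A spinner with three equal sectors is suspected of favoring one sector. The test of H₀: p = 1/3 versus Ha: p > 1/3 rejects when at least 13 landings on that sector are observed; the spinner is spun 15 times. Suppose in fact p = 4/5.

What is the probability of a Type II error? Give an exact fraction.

18370873741/30517578125

A Type II error is failing to reject when Ha holds: with p = 4/5, β = P(S ≤ 12).
Adding the binomial probabilities P(S=0)+…+P(S=12) at p = 4/5 gives 18370873741/30517578125.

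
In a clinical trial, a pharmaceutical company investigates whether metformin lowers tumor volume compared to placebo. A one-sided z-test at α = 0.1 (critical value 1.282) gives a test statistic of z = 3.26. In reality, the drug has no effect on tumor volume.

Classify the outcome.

The conventional null hypothesis is that the drug has no effect on tumor volume.
Since z = 3.26 > z* = 1.282, H₀ is rejected.
H₀ is true (actually the drug has no effect on tumor volume).
Rejecting a true H₀ is a Type I error.

Type I error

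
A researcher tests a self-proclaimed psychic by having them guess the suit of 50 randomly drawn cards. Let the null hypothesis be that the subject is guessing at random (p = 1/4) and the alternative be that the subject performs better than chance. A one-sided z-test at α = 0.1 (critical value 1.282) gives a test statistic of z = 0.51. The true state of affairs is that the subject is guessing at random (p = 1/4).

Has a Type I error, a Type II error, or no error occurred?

Since z = 0.51 ≤ z* = 1.282, H₀ is not rejected.
H₀ is true (actually the subject is guessing at random (p = 1/4)).
The decision matches the true state — no error.

Neither — the decision is correct.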